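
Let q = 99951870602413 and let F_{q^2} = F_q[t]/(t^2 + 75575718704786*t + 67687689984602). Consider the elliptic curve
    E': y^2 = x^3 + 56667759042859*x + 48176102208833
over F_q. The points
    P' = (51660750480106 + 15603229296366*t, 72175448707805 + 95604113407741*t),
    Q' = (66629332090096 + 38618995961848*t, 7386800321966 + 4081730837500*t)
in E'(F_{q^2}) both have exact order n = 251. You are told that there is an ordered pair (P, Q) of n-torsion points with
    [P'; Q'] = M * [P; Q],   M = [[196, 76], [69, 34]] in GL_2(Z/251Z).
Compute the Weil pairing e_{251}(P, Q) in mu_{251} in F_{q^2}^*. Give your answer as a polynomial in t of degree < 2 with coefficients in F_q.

e_{251} is bilinear + alternating on E[251], so e_{251}(196*P + 76*Q, 69*P + 34*Q) = e_{251}(P,Q)^(196*34-76*69).
det M = 196*34 - 76*69 = 1420 = 165 (mod 251); 165^{-1} = 143 (mod 251).
Miller loop for e_{251} over F_{99951870602413^2}: bits of 251 = 11111011; 7 double steps + 6 add steps, l/v at each.
Miller gives e_{251}(P',Q') = 18742282581952 + 81356839798705*t in F_{99951870602413^2}.
Hence e(P,Q) = 76888122872727 + 44365093700281*t in F_{99951870602413^2}^*.

76888122872727 + 44365093700281*t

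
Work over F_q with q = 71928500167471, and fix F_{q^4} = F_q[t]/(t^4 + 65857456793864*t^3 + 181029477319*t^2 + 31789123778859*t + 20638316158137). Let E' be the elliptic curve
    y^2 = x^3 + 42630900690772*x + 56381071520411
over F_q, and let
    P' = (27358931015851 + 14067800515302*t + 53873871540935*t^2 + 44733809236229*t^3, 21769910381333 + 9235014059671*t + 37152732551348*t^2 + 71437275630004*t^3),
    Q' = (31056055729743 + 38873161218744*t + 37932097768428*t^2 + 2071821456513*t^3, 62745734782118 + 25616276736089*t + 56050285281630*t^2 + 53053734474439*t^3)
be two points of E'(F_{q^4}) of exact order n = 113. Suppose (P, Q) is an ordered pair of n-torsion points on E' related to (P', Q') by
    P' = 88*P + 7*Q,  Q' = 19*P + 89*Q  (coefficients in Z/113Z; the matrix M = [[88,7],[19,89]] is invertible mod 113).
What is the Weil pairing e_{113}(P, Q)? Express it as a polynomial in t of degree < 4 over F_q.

e_{113}(aP+bQ,cP+dQ) = e_{113}(P,Q)^(ad-bc); with (a,b,c,d)=(88,7,19,89) this gives the det-113 law.
88*89 - 7*19 = 7699; reduced mod 113: det = 15, inverse 98.
Run Miller on y^2=x^3+42630900690772*x+56381071520411 over F_{71928500167471}: ladder 1110001 (7 bits); e = f_P(D_Q)/f_Q(D_P).
The quotient is 19702220612341 + 50095267705060*t + 30841543829329*t^2 + 59252738039187*t^3.
Raise to 98: e(P,Q) = 43877876980765 + 62461380584534*t + 39051239315121*t^2 + 69968963356881*t^3 in mu_{113}.

43877876980765 + 62461380584534*t + 39051239315121*t^2 + 69968963356881*t^3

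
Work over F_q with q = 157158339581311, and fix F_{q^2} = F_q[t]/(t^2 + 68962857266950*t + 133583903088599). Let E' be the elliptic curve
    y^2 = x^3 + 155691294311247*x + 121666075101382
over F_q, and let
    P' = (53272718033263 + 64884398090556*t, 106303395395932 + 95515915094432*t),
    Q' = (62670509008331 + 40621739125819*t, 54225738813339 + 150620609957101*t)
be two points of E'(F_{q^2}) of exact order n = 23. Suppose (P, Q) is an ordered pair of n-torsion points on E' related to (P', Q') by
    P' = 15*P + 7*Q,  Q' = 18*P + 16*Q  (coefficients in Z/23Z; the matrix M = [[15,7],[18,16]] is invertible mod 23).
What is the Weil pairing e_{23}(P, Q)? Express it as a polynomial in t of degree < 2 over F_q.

Since e_{23}(P,P)=e_{23}(Q,Q)=1 and e_{23}(Q,P)=e_{23}(P,Q)^{-1}, expanding e_{23}(15*P + 7*Q,18*P + 16*Q) leaves e(P,Q)^det(M).
Hence e(P,Q) = e(P',Q')^{22} where 22 = 22^{-1} mod 23.
Double-and-add over 10111: 5-1 doublings, 4-1 additions; each step l_{T,T}/v_{2T} or l_{T,P'}/v at Q'+S for random S.
Miller gives e_{23}(P',Q') = 50942709680402 + 26479813672829*t in F_{157158339581311^2}.
Finally e_{23}(P,Q) = 6623233199056 + 130678525908482*t.

6623233199056 + 130678525908482*t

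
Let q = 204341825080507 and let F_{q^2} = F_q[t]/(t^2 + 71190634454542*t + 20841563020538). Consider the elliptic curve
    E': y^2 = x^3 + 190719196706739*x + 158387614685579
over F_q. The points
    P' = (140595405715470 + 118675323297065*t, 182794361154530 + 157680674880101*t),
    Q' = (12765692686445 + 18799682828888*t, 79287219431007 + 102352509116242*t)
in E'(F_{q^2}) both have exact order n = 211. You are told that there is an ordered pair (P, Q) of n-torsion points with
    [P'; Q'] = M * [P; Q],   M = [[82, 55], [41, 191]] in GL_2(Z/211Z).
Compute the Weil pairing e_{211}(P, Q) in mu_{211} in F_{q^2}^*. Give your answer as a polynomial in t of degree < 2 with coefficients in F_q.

51176758596301 + 32767567809580*t

Under M = [[82,55],[41,191]] in GL_2(Z/211), e_{211}(P',Q') = e_{211}(P,Q)^(82*191-55*41 mod 211).
det(M) mod 211 = 114; its inverse in (Z/211)^* is 87 (check: 114*87 mod 211 = 1).
Build f_{211,P'} and f_{211,Q'} via the 8-bit ladder of 211=11010011_2; evaluate at shifted divisors; quotient in F_{204341825080507^2}.
e_{211}(P',Q') = 52740638028259 + 76084718581841*t.
Finally e_{211}(P,Q) = 51176758596301 + 32767567809580*t.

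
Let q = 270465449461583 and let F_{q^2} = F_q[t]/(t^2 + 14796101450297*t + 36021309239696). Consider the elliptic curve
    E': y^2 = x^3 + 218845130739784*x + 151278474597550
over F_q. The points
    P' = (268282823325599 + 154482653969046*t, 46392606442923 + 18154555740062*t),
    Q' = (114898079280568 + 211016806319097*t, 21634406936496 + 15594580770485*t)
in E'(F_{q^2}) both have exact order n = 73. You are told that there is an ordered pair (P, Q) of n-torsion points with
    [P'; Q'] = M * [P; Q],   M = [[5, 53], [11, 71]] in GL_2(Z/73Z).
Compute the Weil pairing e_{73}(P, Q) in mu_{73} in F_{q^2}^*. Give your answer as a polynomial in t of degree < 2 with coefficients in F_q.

179276995210595 + 53310033612071*t

Under M = [[5,53],[11,71]] in GL_2(Z/73), e_{73}(P',Q') = e_{73}(P,Q)^(5*71-53*11 mod 73).
So e_{73}(P,Q) = e_{73}(P',Q')^{8}, since 64*8 = 1 mod 73.
Double-and-add over 1001001: 7-1 doublings, 3-1 additions; each step l_{T,T}/v_{2T} or l_{T,P'}/v at Q'+S for random S.
f_P(D_Q)/f_Q(D_P) = 204436473254498 + 130698798075687*t.
Hence e(P,Q) = 179276995210595 + 53310033612071*t in F_{270465449461583^2}^*.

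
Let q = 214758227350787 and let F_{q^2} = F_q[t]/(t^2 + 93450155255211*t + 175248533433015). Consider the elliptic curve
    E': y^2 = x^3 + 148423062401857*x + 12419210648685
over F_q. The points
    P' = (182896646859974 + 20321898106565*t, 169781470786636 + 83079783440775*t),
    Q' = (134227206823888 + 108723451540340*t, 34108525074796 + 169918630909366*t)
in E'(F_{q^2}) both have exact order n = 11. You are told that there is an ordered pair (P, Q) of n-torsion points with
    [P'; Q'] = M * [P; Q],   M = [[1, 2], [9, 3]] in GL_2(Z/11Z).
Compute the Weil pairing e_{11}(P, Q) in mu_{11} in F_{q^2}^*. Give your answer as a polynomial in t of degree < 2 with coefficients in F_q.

e_{11}(aP+bQ,cP+dQ) = e_{11}(P,Q)^(ad-bc); with (a,b,c,d)=(1,2,9,3) this gives the det-11 law.
Hence e(P,Q) = e(P',Q')^{8} where 8 = 7^{-1} mod 11.
Miller loop for e_{11} over F_{214758227350787^2}: bits of 11 = 1011; 3 double steps + 2 add steps, l/v at each.
Miller gives e_{11}(P',Q') = 27285823265064 + 149925679379760*t in F_{214758227350787^2}.
(27285823265064 + 149925679379760*t)^{8} mod (214758227350787,f) = 54955261702235 + 9830565215857*t.

54955261702235 + 9830565215857*t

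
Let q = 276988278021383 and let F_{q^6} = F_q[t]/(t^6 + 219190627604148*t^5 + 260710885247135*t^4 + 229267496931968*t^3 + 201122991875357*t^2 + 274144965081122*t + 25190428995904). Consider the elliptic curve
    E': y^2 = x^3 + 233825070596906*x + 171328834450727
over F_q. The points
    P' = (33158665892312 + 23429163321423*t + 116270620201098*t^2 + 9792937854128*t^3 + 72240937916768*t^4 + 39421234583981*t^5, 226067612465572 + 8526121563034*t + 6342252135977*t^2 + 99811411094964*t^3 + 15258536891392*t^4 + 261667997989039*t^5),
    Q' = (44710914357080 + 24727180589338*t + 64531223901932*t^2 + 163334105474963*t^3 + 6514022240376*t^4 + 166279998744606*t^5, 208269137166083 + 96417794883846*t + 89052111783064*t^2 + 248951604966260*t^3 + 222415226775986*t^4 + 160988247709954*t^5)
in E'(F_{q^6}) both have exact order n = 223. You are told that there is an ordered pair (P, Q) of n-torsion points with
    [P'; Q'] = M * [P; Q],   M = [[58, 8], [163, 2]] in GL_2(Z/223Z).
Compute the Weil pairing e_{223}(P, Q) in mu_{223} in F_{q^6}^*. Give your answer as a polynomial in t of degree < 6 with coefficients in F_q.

226764136476366 + 186853190133736*t + 160302510929101*t^2 + 17055750127201*t^3 + 166034502242622*t^4 + 215437381445104*t^5

Since e_{223}(P,P)=e_{223}(Q,Q)=1 and e_{223}(Q,P)=e_{223}(P,Q)^{-1}, expanding e_{223}(58*P + 8*Q,163*P + 2*Q) leaves e(P,Q)^det(M).
Hence e(P,Q) = e(P',Q')^{168} where 168 = 150^{-1} mod 223.
Build f_{223,P'} and f_{223,Q'} via the 8-bit ladder of 223=11011111_2; evaluate at shifted divisors; quotient in F_{276988278021383^6}.
The quotient is 224775371693453 + 226198515670354*t + 272775946361234*t^2 + 250772931401867*t^3 + 26040929296485*t^4 + 38805555308748*t^5.
Finally e_{223}(P,Q) = 226764136476366 + 186853190133736*t + 160302510929101*t^2 + 17055750127201*t^3 + 166034502242622*t^4 + 215437381445104*t^5.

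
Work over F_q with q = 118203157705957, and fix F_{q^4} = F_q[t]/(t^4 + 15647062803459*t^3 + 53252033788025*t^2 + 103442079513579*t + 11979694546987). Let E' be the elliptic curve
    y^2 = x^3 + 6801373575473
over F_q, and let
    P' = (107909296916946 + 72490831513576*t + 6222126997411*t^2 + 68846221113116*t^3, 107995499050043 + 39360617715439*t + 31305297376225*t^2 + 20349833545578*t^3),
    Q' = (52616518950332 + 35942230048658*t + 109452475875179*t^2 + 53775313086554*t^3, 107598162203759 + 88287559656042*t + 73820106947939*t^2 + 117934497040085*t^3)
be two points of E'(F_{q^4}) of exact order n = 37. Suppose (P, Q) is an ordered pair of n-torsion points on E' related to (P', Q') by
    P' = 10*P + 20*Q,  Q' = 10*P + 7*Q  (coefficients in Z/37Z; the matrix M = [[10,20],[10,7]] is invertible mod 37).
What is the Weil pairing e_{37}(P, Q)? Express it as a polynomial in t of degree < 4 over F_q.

55009430233048 + 38166341894513*t + 11101371696818*t^2 + 19290856150867*t^3

Since e_{37}(P,P)=e_{37}(Q,Q)=1 and e_{37}(Q,P)=e_{37}(P,Q)^{-1}, expanding e_{37}(10*P + 20*Q,10*P + 7*Q) leaves e(P,Q)^det(M).
det(M) mod 37 = 18; its inverse in (Z/37)^* is 35 (check: 18*35 mod 37 = 1).
Build f_{37,P'} and f_{37,Q'} via the 6-bit ladder of 37=100101_2; evaluate at shifted divisors; quotient in F_{118203157705957^4}.
Miller gives e_{37}(P',Q') = 105580468396192 + 110847107579829*t + 104200919924848*t^2 + 2274514621560*t^3 in F_{118203157705957^4}.
e_{37}(P,Q) = (105580468396192 + 110847107579829*t + 104200919924848*t^2 + 2274514621560*t^3)^{35} = 55009430233048 + 38166341894513*t + 11101371696818*t^2 + 19290856150867*t^3.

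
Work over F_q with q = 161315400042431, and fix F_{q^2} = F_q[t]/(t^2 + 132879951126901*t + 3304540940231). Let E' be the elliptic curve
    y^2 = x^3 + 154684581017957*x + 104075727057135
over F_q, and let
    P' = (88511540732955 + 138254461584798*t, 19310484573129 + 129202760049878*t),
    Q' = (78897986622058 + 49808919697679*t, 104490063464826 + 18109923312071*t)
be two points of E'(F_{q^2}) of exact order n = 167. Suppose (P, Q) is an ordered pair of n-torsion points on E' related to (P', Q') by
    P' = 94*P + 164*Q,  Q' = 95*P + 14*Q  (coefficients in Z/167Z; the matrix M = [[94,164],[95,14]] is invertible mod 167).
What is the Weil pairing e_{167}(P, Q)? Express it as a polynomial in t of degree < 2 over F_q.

96592592751971 + 92553798502495*t

Alternating bilinearity on E[167] (values in mu_{167} in F_{161315400042431^2}) gives e(P',Q') = e(P,Q)^det(M).
Inverting 98 mod 167: 121. Thus e_{167}(P,Q) = e(P',Q')^{121}.
Double-and-add over 10100111: 8-1 doublings, 5-1 additions; each step l_{T,T}/v_{2T} or l_{T,P'}/v at Q'+S for random S.
Miller gives e_{167}(P',Q') = 106809391823438 + 58223562686194*t in F_{161315400042431^2}.
Thus e_{167}(P,Q) = 96592592751971 + 92553798502495*t.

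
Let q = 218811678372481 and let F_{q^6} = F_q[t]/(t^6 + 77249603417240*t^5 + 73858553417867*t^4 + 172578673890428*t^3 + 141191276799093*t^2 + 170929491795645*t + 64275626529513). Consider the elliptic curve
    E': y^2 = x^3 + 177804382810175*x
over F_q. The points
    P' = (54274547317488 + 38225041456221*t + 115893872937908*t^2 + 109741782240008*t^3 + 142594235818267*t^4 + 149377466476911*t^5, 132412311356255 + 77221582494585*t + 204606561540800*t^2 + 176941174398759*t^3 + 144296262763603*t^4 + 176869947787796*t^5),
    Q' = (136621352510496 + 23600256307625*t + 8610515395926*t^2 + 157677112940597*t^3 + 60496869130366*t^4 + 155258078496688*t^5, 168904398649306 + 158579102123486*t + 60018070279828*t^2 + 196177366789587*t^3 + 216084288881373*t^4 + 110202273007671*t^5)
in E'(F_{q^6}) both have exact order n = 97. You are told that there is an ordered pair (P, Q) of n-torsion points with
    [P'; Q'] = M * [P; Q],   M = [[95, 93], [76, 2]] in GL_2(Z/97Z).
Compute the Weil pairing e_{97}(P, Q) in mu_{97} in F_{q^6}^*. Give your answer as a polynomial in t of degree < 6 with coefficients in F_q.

124039815764583 + 123538948051130*t + 37618465710324*t^2 + 130138855734366*t^3 + 154014347951789*t^4 + 62687587285715*t^5

Alternating bilinearity on E[97] (values in mu_{97} in F_{218811678372481^6}) gives e(P',Q') = e(P,Q)^det(M).
So e_{97}(P,Q) = e_{97}(P',Q')^{54}, since 9*54 = 1 mod 97.
n = 97 = (1100001)_2 (7 bits, wt 3); accumulate f_{97,P'}(Q'+S)/f_{97,P'}(S) along the 6-step ladder.
f_P(D_Q)/f_Q(D_P) = 91067400573586 + 153048426908801*t + 44653417587130*t^2 + 59209802009684*t^3 + 135957301996065*t^4 + 149853310877101*t^5.
Hence e(P,Q) = 124039815764583 + 123538948051130*t + 37618465710324*t^2 + 130138855734366*t^3 + 154014347951789*t^4 + 62687587285715*t^5 in F_{218811678372481^6}^*.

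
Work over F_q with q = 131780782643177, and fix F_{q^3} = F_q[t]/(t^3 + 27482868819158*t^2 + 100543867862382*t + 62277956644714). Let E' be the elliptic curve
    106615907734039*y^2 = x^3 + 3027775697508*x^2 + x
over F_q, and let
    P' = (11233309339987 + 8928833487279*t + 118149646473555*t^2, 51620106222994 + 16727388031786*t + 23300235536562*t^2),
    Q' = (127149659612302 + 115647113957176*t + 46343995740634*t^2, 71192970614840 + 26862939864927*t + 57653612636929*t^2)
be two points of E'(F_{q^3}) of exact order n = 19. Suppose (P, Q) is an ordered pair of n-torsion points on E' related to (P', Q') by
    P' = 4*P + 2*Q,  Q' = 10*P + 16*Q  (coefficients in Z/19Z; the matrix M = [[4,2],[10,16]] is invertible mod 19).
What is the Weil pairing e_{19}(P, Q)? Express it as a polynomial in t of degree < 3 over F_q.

e_{19} is bilinear + alternating on E[19], so e_{19}(4*P + 2*Q, 10*P + 16*Q) = e_{19}(P,Q)^(4*16-2*10).
Hence e(P,Q) = e(P',Q')^{16} where 16 = 6^{-1} mod 19.
Montgomery->Weierstrass: x_W = 22534772433867*x+103490644531482, y_W=22534772433867*y on F_{131780782643177}; lands on y^2=x^3+93438827026069*x+53979887401383.
Run Miller on y^2=x^3+93438827026069*x+53979887401383 over F_{131780782643177}: ladder 10011 (5 bits); e = f_P(D_Q)/f_Q(D_P).
Miller gives e_{19}(P',Q') = 60159649974382 + 52065641000986*t + 88397966499230*t^2 in F_{131780782643177^3}.
(60159649974382 + 52065641000986*t + 88397966499230*t^2)^{16} mod (131780782643177,f) = 126545684127586 + 130553297827728*t + 131584018508069*t^2.

126545684127586 + 130553297827728*t + 131584018508069*t^2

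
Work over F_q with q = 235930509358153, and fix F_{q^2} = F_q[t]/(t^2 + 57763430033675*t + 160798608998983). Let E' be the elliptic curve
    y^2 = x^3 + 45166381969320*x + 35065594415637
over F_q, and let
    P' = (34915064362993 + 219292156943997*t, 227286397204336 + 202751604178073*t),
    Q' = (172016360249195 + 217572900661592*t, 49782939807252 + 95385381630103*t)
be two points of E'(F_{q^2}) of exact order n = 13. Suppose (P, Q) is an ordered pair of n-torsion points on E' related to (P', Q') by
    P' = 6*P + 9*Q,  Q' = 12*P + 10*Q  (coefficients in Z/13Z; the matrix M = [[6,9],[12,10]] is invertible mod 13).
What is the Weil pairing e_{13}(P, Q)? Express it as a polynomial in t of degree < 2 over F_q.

142613382984719 + 14038038157220*t

Alternating bilinearity on E[13] (values in mu_{13} in F_{235930509358153^2}) gives e(P',Q') = e(P,Q)^det(M).
Inverting 4 mod 13: 10. Thus e_{13}(P,Q) = e(P',Q')^{10}.
n = 13 = (1101)_2 (4 bits, wt 3); accumulate f_{13,P'}(Q'+S)/f_{13,P'}(S) along the 3-step ladder.
Miller gives e_{13}(P',Q') = 223947044385661 + 227081954288400*t in F_{235930509358153^2}.
Raise to 10: e(P,Q) = 142613382984719 + 14038038157220*t in mu_{13}.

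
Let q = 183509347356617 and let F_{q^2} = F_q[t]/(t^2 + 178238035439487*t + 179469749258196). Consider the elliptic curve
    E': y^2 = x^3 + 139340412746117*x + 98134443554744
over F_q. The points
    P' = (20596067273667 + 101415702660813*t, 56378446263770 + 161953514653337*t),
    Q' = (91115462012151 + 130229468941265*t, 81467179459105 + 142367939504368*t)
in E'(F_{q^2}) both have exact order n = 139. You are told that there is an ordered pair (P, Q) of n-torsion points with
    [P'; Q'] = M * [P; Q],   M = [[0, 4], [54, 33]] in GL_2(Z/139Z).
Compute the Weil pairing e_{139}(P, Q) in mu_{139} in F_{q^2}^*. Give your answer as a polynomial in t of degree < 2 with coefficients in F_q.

5689637154498 + 119568792453039*t

Since e_{139}(P,P)=e_{139}(Q,Q)=1 and e_{139}(Q,P)=e_{139}(P,Q)^{-1}, expanding e_{139}(4*Q,54*P + 33*Q) leaves e(P,Q)^det(M).
det(M) mod 139 = 62; its inverse in (Z/139)^* is 74 (check: 62*74 mod 139 = 1).
n = 139 = (10001011)_2 (8 bits, wt 4); accumulate f_{139,P'}(Q'+S)/f_{139,P'}(S) along the 7-step ladder.
So e_{139}(P',Q') = 95324512992707 + 169884953597339*t.
Raise to 74: e(P,Q) = 5689637154498 + 119568792453039*t in mu_{139}.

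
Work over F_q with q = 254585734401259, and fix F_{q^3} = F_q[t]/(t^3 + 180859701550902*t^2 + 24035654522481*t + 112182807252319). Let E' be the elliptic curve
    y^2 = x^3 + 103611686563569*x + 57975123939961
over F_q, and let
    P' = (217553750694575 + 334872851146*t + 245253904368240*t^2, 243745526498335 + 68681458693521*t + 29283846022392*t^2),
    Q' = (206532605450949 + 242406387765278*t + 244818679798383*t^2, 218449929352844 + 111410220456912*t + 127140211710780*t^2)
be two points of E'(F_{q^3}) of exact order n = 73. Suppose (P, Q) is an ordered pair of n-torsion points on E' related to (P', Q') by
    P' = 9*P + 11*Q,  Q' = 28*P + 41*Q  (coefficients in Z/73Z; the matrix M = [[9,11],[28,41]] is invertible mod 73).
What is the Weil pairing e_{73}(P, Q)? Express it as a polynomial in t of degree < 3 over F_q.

229278471534586 + 167533064627012*t + 32637978159551*t^2

e_{73}(aP+bQ,cP+dQ) = e_{73}(P,Q)^(ad-bc); with (a,b,c,d)=(9,11,28,41) this gives the det-73 law.
So e_{73}(P,Q) = e_{73}(P',Q')^{6}, since 61*6 = 1 mod 73.
Miller loop for e_{73} over F_{254585734401259^3}: bits of 73 = 1001001; 6 double steps + 2 add steps, l/v at each.
The quotient is 154053756583584 + 110303045176422*t + 218611109454148*t^2.
Hence e(P,Q) = 229278471534586 + 167533064627012*t + 32637978159551*t^2 in F_{254585734401259^3}^*.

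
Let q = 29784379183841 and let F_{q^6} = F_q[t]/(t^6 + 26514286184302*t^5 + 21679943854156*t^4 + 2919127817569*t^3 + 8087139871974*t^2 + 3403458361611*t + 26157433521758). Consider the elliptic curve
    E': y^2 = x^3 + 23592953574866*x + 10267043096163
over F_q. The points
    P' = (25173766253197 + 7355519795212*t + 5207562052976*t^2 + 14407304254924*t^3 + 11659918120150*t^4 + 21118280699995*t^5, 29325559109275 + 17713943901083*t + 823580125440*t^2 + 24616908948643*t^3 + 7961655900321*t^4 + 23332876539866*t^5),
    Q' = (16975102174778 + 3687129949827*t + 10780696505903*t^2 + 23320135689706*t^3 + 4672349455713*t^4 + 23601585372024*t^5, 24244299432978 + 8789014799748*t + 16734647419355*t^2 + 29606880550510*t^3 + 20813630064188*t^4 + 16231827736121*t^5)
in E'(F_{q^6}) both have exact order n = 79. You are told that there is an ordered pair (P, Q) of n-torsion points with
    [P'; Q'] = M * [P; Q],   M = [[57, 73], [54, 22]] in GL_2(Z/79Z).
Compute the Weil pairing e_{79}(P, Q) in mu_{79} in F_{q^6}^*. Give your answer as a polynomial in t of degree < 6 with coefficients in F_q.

e_{79}(aP+bQ,cP+dQ) = e_{79}(P,Q)^(ad-bc); with (a,b,c,d)=(57,73,54,22) this gives the det-79 law.
det(M) mod 79 = 77; its inverse in (Z/79)^* is 39 (check: 77*39 mod 79 = 1).
Double-and-add over 1001111: 7-1 doublings, 5-1 additions; each step l_{T,T}/v_{2T} or l_{T,P'}/v at Q'+S for random S.
e_{79}(P',Q') = 9157487481824 + 23257582583344*t + 23535400385760*t^2 + 2154624215211*t^3 + 21279139620113*t^4 + 17857388956448*t^5.
Finally e_{79}(P,Q) = 2885917881836 + 21965983680931*t + 18488648877062*t^2 + 7120604138535*t^3 + 8452084795726*t^4 + 3663373824466*t^5.

2885917881836 + 21965983680931*t + 18488648877062*t^2 + 7120604138535*t^3 + 8452084795726*t^4 + 3663373824466*t^5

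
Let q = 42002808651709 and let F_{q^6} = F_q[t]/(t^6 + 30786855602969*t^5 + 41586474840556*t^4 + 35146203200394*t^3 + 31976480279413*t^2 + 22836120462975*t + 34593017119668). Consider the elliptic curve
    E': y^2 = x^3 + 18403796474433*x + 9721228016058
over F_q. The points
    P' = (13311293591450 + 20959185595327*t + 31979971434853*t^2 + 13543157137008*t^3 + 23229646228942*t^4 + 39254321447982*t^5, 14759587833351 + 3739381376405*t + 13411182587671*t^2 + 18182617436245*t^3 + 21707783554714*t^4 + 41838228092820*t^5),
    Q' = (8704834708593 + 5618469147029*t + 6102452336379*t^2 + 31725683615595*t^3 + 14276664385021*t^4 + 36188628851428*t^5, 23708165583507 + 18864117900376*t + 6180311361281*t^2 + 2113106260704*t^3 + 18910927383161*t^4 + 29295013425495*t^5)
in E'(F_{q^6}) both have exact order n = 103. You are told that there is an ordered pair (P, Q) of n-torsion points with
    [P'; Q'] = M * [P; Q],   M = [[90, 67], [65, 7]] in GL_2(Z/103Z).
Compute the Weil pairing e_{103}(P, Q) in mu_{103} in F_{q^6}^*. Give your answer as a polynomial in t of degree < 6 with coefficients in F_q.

37771153944179 + 2424202689613*t + 2406837556983*t^2 + 3741348166778*t^3 + 39927746836399*t^4 + 2069631045125*t^5

e_{103} is bilinear + alternating on E[103], so e_{103}(90*P + 67*Q, 65*P + 7*Q) = e_{103}(P,Q)^(90*7-67*65).
det(M) mod 103 = 86; its inverse in (Z/103)^* is 6 (check: 86*6 mod 103 = 1).
Build f_{103,P'} and f_{103,Q'} via the 7-bit ladder of 103=1100111_2; evaluate at shifted divisors; quotient in F_{42002808651709^6}.
The quotient is 14508977118459 + 8669125616045*t + 23729453442731*t^2 + 14193997443203*t^3 + 23045032531356*t^4 + 36457578380066*t^5.
e_{103}(P,Q) = (14508977118459 + 8669125616045*t + 23729453442731*t^2 + 14193997443203*t^3 + 23045032531356*t^4 + 36457578380066*t^5)^{6} = 37771153944179 + 2424202689613*t + 2406837556983*t^2 + 3741348166778*t^3 + 39927746836399*t^4 + 2069631045125*t^5.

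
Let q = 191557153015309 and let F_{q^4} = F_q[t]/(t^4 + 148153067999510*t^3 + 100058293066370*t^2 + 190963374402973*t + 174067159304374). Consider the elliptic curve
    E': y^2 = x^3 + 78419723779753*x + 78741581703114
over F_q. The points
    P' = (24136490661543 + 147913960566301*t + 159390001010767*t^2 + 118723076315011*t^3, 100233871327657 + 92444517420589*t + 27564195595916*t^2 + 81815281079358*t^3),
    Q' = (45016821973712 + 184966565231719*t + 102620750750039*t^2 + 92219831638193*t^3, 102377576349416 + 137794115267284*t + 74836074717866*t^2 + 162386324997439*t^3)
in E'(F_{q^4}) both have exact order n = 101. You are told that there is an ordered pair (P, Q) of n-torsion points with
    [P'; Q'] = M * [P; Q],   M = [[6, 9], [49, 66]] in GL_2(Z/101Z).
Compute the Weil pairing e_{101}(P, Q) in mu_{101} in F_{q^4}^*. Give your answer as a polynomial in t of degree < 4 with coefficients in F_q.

168399889563560 + 162591514119396*t + 175779873525291*t^2 + 63692014056058*t^3

Alternating bilinearity on E[101] (values in mu_{101} in F_{191557153015309^4}) gives e(P',Q') = e(P,Q)^det(M).
So e_{101}(P,Q) = e_{101}(P',Q')^{92}, since 56*92 = 1 mod 101.
Double-and-add over 1100101: 7-1 doublings, 4-1 additions; each step l_{T,T}/v_{2T} or l_{T,P'}/v at Q'+S for random S.
Miller gives e_{101}(P',Q') = 113549188415551 + 135787151398450*t + 36527772513327*t^2 + 187729856356735*t^3 in F_{191557153015309^4}.
Finally e_{101}(P,Q) = 168399889563560 + 162591514119396*t + 175779873525291*t^2 + 63692014056058*t^3.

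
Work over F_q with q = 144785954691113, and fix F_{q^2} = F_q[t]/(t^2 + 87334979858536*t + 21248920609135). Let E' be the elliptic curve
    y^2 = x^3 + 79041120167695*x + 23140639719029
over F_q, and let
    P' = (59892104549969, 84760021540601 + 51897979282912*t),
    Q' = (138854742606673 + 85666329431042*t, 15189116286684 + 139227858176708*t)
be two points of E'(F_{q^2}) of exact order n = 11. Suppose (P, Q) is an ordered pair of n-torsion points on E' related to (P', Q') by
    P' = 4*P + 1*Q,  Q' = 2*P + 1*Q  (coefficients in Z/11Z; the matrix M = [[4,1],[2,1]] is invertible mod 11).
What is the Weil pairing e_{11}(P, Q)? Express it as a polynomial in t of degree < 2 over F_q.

62146427721155 + 125124348903567*t

Since e_{11}(P,P)=e_{11}(Q,Q)=1 and e_{11}(Q,P)=e_{11}(P,Q)^{-1}, expanding e_{11}(4*P + 1*Q,2*P + 1*Q) leaves e(P,Q)^det(M).
Hence e(P,Q) = e(P',Q')^{6} where 6 = 2^{-1} mod 11.
Run Miller on y^2=x^3+79041120167695*x+23140639719029 over F_{144785954691113}: ladder 1011 (4 bits); e = f_P(D_Q)/f_Q(D_P).
Result: e(P',Q') = 72294151179211 + 12311988783656*t.
Raise to 6: e(P,Q) = 62146427721155 + 125124348903567*t in mu_{11}.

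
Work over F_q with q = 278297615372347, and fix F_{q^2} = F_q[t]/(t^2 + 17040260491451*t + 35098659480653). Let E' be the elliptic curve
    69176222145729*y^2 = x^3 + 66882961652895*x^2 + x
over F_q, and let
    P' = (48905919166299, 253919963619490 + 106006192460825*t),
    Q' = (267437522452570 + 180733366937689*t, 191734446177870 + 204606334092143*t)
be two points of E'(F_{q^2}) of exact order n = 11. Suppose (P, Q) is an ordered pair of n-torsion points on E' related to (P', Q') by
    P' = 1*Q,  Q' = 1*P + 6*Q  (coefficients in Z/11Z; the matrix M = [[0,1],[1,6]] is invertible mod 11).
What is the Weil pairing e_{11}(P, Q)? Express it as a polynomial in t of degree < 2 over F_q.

Since e_{11}(P,P)=e_{11}(Q,Q)=1 and e_{11}(Q,P)=e_{11}(P,Q)^{-1}, expanding e_{11}(1*Q,1*P + 6*Q) leaves e(P,Q)^det(M).
So e_{11}(P,Q) = e_{11}(P',Q')^{10}, since 10*10 = 1 mod 11.
Set x_W=135679820111603*u+95405200420974, y_W=135679820111603*v; then E': y_W^2=x_W^3+2245591508849*x_W+99799210805885.
Build f_{11,P'} and f_{11,Q'} via the 4-bit ladder of 11=1011_2; evaluate at shifted divisors; quotient in F_{278297615372347^2}.
So e_{11}(P',Q') = 88310821847923 + 55379119565120*t.
Hence e(P,Q) = 163645243345834 + 222918495807227*t in F_{278297615372347^2}^*.

163645243345834 + 222918495807227*t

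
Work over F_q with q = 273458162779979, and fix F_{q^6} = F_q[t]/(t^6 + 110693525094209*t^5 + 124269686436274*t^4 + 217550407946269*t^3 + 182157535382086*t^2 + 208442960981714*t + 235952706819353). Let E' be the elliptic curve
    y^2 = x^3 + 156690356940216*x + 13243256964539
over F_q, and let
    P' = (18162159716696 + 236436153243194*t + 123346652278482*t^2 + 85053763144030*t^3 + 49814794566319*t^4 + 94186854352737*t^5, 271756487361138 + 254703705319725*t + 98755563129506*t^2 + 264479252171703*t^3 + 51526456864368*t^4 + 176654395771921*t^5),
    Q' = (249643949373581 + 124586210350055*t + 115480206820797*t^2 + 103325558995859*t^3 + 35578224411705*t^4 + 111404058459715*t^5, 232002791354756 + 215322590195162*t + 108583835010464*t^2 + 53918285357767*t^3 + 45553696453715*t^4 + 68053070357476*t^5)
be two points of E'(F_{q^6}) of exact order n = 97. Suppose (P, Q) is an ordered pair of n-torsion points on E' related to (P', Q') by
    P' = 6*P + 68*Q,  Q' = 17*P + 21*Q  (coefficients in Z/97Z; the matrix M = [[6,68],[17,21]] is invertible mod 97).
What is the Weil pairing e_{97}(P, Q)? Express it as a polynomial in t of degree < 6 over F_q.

e_{97}(aP+bQ,cP+dQ) = e_{97}(P,Q)^(ad-bc); with (a,b,c,d)=(6,68,17,21) this gives the det-97 law.
det(M) mod 97 = 37; its inverse in (Z/97)^* is 21 (check: 37*21 mod 97 = 1).
Miller loop for e_{97} over F_{273458162779979^6}: bits of 97 = 1100001; 6 double steps + 2 add steps, l/v at each.
Miller gives e_{97}(P',Q') = 153420014269513 + 255666323726629*t + 230723511677218*t^2 + 88444055637634*t^3 + 124393672134593*t^4 + 182548361606618*t^5 in F_{273458162779979^6}.
Hence e(P,Q) = 31933188401943 + 244793928092378*t + 148903900031686*t^2 + 90650551631515*t^3 + 61917588784037*t^4 + 52551927178684*t^5 in F_{273458162779979^6}^*.

31933188401943 + 244793928092378*t + 148903900031686*t^2 + 90650551631515*t^3 + 61917588784037*t^4 + 52551927178684*t^5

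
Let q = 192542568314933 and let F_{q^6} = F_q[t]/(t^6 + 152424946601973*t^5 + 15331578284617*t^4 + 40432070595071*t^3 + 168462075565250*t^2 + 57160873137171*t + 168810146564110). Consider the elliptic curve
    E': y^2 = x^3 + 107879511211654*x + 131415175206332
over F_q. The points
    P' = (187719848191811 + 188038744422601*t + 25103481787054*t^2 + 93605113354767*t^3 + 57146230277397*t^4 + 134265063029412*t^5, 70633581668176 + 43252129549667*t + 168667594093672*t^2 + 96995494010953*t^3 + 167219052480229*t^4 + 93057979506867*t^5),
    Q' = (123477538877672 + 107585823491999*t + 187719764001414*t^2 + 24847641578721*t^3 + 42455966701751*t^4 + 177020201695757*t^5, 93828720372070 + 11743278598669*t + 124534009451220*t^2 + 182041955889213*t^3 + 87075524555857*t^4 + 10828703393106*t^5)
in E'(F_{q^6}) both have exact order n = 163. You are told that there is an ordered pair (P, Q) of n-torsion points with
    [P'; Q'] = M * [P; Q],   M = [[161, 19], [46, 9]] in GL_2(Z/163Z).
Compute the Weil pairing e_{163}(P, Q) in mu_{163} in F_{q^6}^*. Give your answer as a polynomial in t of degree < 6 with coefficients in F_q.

The 163-Weil pairing on E[163] over F_{192542568314933} is alternating-bilinear: e_{163}(P',Q') = e_{163}(P,Q)^det(M).
det(M) mod 163 = 86; its inverse in (Z/163)^* is 127 (check: 86*127 mod 163 = 1).
Build f_{163,P'} and f_{163,Q'} via the 8-bit ladder of 163=10100011_2; evaluate at shifted divisors; quotient in F_{192542568314933^6}.
Miller gives e_{163}(P',Q') = 77971482015313 + 130190785984752*t + 78187045750722*t^2 + 97210499459124*t^3 + 26320731437478*t^4 + 68090258391495*t^5 in F_{192542568314933^6}.
(77971482015313 + 130190785984752*t + 78187045750722*t^2 + 97210499459124*t^3 + 26320731437478*t^4 + 68090258391495*t^5)^{127} mod (192542568314933,f) = 163288429665697 + 5476881144844*t + 114035668487500*t^2 + 161250527622593*t^3 + 32126610138383*t^4 + 176929954470550*t^5.

163288429665697 + 5476881144844*t + 114035668487500*t^2 + 161250527622593*t^3 + 32126610138383*t^4 + 176929954470550*t^5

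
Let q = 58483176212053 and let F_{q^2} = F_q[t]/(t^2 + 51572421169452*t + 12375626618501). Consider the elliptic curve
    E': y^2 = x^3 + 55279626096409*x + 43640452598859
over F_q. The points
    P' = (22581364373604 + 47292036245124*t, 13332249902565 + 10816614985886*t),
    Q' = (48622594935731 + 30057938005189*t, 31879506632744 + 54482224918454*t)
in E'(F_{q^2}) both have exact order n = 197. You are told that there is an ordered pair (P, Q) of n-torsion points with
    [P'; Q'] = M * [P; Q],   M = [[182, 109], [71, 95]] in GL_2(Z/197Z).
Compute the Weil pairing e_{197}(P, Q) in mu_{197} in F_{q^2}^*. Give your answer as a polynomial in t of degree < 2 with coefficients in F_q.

16958556277909 + 25917364683089*t

Alternating bilinearity on E[197] (values in mu_{197} in F_{58483176212053^2}) gives e(P',Q') = e(P,Q)^det(M).
det M = 182*95 - 109*71 = 9551 = 95 (mod 197); 95^{-1} = 56 (mod 197).
Build f_{197,P'} and f_{197,Q'} via the 8-bit ladder of 197=11000101_2; evaluate at shifted divisors; quotient in F_{58483176212053^2}.
The quotient is 34238423660605 + 31510267069371*t.
Thus e_{197}(P,Q) = 16958556277909 + 25917364683089*t.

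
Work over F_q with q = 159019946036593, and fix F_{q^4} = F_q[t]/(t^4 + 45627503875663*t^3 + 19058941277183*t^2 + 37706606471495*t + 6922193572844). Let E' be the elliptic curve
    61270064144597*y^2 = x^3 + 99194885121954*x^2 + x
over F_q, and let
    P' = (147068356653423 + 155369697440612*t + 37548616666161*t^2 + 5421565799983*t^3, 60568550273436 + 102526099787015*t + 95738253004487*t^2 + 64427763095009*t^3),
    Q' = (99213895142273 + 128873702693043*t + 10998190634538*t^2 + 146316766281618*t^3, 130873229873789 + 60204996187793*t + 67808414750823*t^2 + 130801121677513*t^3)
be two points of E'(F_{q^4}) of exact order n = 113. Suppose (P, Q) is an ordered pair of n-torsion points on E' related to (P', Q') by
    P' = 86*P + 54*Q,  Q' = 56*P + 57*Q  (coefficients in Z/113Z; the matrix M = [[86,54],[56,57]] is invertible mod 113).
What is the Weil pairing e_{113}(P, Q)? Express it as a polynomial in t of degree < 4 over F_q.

145637248755931 + 145931636134508*t + 14173116024619*t^2 + 151320130394847*t^3

Alternating bilinearity on E[113] (values in mu_{113} in F_{159019946036593^4}) gives e(P',Q') = e(P,Q)^det(M).
86*57 - 54*56 = 1878; reduced mod 113: det = 70, inverse 21.
Montgomery->Weierstrass: x_W = 61740768557268*x+8746372373119, y_W=61740768557268*y on F_{159019946036593}; lands on y^2=x^3+75745585186056*x+105687963636397.
Double-and-add over 1110001: 7-1 doublings, 4-1 additions; each step l_{T,T}/v_{2T} or l_{T,P'}/v at Q'+S for random S.
The quotient is 7711023131268 + 38260158959871*t + 53813762107676*t^2 + 62878102334235*t^3.
Thus e_{113}(P,Q) = 145637248755931 + 145931636134508*t + 14173116024619*t^2 + 151320130394847*t^3.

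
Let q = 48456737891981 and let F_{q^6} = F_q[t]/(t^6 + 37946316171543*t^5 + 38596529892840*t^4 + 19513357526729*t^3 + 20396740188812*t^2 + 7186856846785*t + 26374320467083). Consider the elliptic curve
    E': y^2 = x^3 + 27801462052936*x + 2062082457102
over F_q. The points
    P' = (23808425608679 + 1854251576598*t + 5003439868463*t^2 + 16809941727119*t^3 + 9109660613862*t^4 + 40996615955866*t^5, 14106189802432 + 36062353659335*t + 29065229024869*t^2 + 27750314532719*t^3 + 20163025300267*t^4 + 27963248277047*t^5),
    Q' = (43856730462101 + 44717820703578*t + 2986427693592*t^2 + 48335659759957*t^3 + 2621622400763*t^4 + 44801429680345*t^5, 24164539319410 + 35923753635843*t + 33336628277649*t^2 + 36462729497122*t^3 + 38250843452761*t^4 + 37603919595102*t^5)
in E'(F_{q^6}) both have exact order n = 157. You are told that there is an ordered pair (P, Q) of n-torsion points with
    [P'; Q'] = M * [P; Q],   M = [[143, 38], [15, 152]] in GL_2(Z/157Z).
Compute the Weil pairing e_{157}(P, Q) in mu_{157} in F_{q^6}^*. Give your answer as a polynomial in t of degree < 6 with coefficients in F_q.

Since e_{157}(P,P)=e_{157}(Q,Q)=1 and e_{157}(Q,P)=e_{157}(P,Q)^{-1}, expanding e_{157}(143*P + 38*Q,15*P + 152*Q) leaves e(P,Q)^det(M).
Hence e(P,Q) = e(P',Q')^{92} where 92 = 128^{-1} mod 157.
Build f_{157,P'} and f_{157,Q'} via the 8-bit ladder of 157=10011101_2; evaluate at shifted divisors; quotient in F_{48456737891981^6}.
Result: e(P',Q') = 23230419809271 + 21676117838211*t + 18839592269459*t^2 + 18179120864076*t^3 + 26054775194624*t^4 + 23015390768939*t^5.
(23230419809271 + 21676117838211*t + 18839592269459*t^2 + 18179120864076*t^3 + 26054775194624*t^4 + 23015390768939*t^5)^{92} mod (48456737891981,f) = 18762104469414 + 24682299266458*t + 8263565382547*t^2 + 27523470519188*t^3 + 38597086898251*t^4 + 34353586942766*t^5.

18762104469414 + 24682299266458*t + 8263565382547*t^2 + 27523470519188*t^3 + 38597086898251*t^4 + 34353586942766*t^5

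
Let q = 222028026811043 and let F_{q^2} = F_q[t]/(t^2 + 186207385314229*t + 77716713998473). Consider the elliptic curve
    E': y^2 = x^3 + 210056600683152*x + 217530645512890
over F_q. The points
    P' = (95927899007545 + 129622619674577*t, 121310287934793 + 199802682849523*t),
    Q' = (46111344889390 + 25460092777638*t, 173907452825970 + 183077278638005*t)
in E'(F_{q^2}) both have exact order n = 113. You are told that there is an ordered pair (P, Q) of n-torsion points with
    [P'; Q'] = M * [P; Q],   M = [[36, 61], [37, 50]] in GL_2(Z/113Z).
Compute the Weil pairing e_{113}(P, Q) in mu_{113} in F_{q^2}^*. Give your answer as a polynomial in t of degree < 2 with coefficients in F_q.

Since e_{113}(P,P)=e_{113}(Q,Q)=1 and e_{113}(Q,P)=e_{113}(P,Q)^{-1}, expanding e_{113}(36*P + 61*Q,37*P + 50*Q) leaves e(P,Q)^det(M).
Inverting 108 mod 113: 45. Thus e_{113}(P,Q) = e(P',Q')^{45}.
Double-and-add over 1110001: 7-1 doublings, 4-1 additions; each step l_{T,T}/v_{2T} or l_{T,P'}/v at Q'+S for random S.
e_{113}(P',Q') = 11126246829134 + 91845395223173*t.
(11126246829134 + 91845395223173*t)^{45} mod (222028026811043,f) = 136241210376218 + 161138966444671*t.

136241210376218 + 161138966444671*t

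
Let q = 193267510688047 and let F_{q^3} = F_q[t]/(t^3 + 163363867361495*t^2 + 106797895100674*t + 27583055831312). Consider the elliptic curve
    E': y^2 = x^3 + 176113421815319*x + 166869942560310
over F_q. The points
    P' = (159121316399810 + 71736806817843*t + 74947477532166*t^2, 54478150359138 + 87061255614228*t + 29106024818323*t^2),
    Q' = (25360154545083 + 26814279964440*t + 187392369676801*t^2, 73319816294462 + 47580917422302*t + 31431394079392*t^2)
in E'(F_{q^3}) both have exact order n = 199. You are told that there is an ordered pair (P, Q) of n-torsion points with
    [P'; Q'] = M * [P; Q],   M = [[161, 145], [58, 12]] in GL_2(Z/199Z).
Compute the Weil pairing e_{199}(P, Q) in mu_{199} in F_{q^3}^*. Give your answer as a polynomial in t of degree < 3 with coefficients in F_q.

103108761541059 + 56750379723530*t + 92851942115955*t^2

e_{199}(aP+bQ,cP+dQ) = e_{199}(P,Q)^(ad-bc); with (a,b,c,d)=(161,145,58,12) this gives the det-199 law.
161*12 - 145*58 = -6478; reduced mod 199: det = 89, inverse 161.
n = 199 = (11000111)_2 (8 bits, wt 5); accumulate f_{199,P'}(Q'+S)/f_{199,P'}(S) along the 7-step ladder.
f_P(D_Q)/f_Q(D_P) = 166198180164984 + 158993157297079*t + 139745073324578*t^2.
e_{199}(P,Q) = (166198180164984 + 158993157297079*t + 139745073324578*t^2)^{161} = 103108761541059 + 56750379723530*t + 92851942115955*t^2.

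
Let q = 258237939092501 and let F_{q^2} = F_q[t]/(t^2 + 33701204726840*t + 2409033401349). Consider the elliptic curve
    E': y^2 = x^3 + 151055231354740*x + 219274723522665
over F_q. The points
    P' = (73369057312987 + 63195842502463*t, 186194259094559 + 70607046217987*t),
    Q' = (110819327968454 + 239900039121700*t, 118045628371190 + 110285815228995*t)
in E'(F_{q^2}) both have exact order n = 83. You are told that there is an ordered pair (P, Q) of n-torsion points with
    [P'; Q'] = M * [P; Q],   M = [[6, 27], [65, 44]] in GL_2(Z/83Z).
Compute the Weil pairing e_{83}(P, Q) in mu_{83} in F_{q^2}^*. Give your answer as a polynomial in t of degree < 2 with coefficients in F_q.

120755339110248 + 188288320727559*t

Since e_{83}(P,P)=e_{83}(Q,Q)=1 and e_{83}(Q,P)=e_{83}(P,Q)^{-1}, expanding e_{83}(6*P + 27*Q,65*P + 44*Q) leaves e(P,Q)^det(M).
det(M) mod 83 = 3; its inverse in (Z/83)^* is 28 (check: 3*28 mod 83 = 1).
Build f_{83,P'} and f_{83,Q'} via the 7-bit ladder of 83=1010011_2; evaluate at shifted divisors; quotient in F_{258237939092501^2}.
So e_{83}(P',Q') = 165055073439106 + 203701453721296*t.
Finally e_{83}(P,Q) = 120755339110248 + 188288320727559*t.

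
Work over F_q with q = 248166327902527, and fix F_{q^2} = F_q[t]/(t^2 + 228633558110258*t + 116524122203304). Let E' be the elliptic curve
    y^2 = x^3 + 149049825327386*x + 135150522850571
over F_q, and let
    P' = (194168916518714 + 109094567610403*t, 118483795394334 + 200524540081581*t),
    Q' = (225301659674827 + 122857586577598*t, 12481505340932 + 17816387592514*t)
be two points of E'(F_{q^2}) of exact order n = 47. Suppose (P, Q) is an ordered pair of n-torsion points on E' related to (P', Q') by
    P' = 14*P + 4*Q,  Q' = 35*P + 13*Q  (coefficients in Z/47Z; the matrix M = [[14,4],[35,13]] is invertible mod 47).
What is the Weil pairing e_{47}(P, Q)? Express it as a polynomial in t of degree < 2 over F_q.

126490908559177 + 189016990850743*t

Alternating bilinearity on E[47] (values in mu_{47} in F_{248166327902527^2}) gives e(P',Q') = e(P,Q)^det(M).
Inverting 42 mod 47: 28. Thus e_{47}(P,Q) = e(P',Q')^{28}.
Miller loop for e_{47} over F_{248166327902527^2}: bits of 47 = 101111; 5 double steps + 4 add steps, l/v at each.
e_{47}(P',Q') = 195740166042280 + 220730518710794*t.
(195740166042280 + 220730518710794*t)^{28} mod (248166327902527,f) = 126490908559177 + 189016990850743*t.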